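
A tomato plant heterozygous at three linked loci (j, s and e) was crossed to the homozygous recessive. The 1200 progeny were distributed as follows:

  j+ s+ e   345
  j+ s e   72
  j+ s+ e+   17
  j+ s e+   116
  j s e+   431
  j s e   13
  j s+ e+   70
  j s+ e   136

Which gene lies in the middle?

e

The two most frequent reciprocal classes, j s e+ and j+ s+ e, are the parental types, so the F1 was j s e+ / j+ s+ e.
The two rarest classes, j s e and j+ s+ e+, are the double crossovers. Comparing them with the parentals, only the e allele has switched, so e is the middle locus and the order is j – e – s.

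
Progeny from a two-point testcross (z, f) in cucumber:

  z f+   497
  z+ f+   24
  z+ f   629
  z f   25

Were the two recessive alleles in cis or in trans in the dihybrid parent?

trans

The two most frequent classes are z+ f (629) and z f+ (497); these are the parental (non-recombinant) types.
So the F1 carried z+ f on one chromosome and z f+ on the other — the recessive alleles are on opposite chromosomes (trans / repulsion).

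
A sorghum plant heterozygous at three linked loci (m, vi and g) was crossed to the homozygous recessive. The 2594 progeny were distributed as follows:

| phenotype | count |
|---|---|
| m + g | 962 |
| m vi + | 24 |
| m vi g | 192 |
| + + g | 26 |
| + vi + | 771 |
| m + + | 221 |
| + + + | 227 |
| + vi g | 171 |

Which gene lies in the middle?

The two most frequent reciprocal classes, m + g and + vi +, are the parental types, so the F1 was m + g / + vi +.
The two rarest classes, + + g and m vi +, are the double crossovers. Comparing them with the parentals, only the m allele has switched, so m is the middle locus and the order is g – m – vi.

m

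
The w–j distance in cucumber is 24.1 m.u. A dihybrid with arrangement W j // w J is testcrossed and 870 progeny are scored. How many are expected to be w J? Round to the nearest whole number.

A map distance of 24.1 m.u. corresponds to a recombination frequency of 0.241.
The F1 is W j / w J, so w J is a parental gamete class with expected frequency (1 − r)/2 = 0.759/2 = 0.3795.
Expected number = 0.3795 × 870 = 330.17 ≈ 330.

330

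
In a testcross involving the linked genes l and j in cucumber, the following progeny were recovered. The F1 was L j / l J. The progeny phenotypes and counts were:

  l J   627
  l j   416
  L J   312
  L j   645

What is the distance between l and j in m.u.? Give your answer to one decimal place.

36.4 m.u.

The recombinant classes are L J and l j: 312 + 416 = 728.
Recombination frequency = 728/2000 = 0.3640 ≈ 36.4%, i.e. 36.4 m.u.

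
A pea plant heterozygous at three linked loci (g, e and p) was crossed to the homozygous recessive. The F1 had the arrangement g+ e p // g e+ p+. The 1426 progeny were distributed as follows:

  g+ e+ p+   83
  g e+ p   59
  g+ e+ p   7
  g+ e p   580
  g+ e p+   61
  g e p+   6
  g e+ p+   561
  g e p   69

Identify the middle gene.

e

The two rarest classes, g+ e+ p and g e p+, are the double crossovers. Comparing them with the parentals, only the e allele has switched, so e is the middle locus and the order is g – e – p.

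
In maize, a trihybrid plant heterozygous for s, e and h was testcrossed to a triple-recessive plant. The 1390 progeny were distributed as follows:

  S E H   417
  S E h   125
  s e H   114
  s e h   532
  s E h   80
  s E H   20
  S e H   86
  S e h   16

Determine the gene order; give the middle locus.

s

The two most frequent reciprocal classes, s e h and S E H, are the parental types, so the F1 was s e h / S E H.
The two rarest classes, S e h and s E H, are the double crossovers. Comparing them with the parentals, only the s allele has switched, so s is the middle locus and the order is e – s – h.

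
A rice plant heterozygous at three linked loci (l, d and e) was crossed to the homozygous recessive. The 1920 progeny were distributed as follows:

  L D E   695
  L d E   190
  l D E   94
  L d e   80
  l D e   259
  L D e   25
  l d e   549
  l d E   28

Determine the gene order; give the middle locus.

The two most frequent reciprocal classes, L D E and l d e, are the parental types, so the F1 was L D E / l d e.
The two rarest classes, L D e and l d E, are the double crossovers. Comparing them with the parentals, only the e allele has switched, so e is the middle locus and the order is d – e – l.

e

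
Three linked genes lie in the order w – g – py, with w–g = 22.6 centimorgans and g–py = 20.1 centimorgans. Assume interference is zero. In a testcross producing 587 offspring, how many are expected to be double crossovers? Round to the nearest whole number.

Map distances give recombination frequencies of 0.226 and 0.201 for the two intervals.
With no interference, expected double-crossover frequency = 0.226 × 0.201 = 0.04543.
Expected number = 0.04543 × 587 = 26.67 ≈ 27.

27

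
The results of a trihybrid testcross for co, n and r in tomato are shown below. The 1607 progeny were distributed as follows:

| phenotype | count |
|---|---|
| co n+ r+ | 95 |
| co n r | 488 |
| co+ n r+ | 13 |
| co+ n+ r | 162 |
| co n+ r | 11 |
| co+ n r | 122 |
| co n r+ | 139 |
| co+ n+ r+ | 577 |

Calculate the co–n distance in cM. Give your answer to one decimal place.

The two most frequent reciprocal classes, co n r and co+ n+ r+, are the parental types, so the F1 was co n r / co+ n+ r+.
The two rarest classes, co n+ r and co+ n r+, are the double crossovers. Comparing them with the parentals, only the n allele has switched, so n is the middle locus and the order is co – n – r.
Crossovers in the co–n interval produce the single-crossover classes co+ n r and co n+ r+ (122 + 95 = 217) plus the double crossovers (24).
RF(co–n) = (217 + 24) / 1607 = 241/1607 = 0.1500 → 15.0 cM.

15.0 cM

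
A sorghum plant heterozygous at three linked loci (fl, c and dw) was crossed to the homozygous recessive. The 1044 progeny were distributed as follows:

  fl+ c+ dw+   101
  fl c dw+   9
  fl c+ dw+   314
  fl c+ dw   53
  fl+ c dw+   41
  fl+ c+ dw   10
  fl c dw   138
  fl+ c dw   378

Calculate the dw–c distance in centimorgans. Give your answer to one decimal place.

The two most frequent reciprocal classes, fl+ c dw and fl c+ dw+, are the parental types, so the F1 was fl+ c dw / fl c+ dw+.
The two rarest classes, fl+ c+ dw and fl c dw+, are the double crossovers. Comparing them with the parentals, only the c allele has switched, so c is the middle locus and the order is dw – c – fl.
Crossovers in the dw–c interval produce the single-crossover classes fl+ c dw+ and fl c+ dw (41 + 53 = 94) plus the double crossovers (19).
RF(dw–c) = (94 + 19) / 1044 = 113/1044 = 0.1082 → 10.8 centimorgans.

10.8 centimorgans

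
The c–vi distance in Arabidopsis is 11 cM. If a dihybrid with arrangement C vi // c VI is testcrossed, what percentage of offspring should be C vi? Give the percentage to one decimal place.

A map distance of 11 cM corresponds to a recombination frequency of 0.110.
The F1 is C vi / c VI, so C vi is a parental gamete class with expected frequency (1 − r)/2 = 0.890/2 = 0.4450.
That is 0.4450 = 44.5% of the progeny.

44.5%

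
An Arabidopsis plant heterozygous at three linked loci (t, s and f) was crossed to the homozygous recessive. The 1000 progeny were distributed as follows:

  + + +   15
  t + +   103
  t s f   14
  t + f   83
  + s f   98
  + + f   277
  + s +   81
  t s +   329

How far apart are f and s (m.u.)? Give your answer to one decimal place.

23.0 m.u.

The two most frequent reciprocal classes, t s + and + + f, are the parental types, so the F1 was t s + / + + f.
The two rarest classes, t s f and + + +, are the double crossovers. Comparing them with the parentals, only the f allele has switched, so f is the middle locus and the order is s – f – t.
Crossovers in the s–f interval produce the single-crossover classes t + + and + s f (103 + 98 = 201) plus the double crossovers (29).
RF(s–f) = (201 + 29) / 1000 = 230/1000 = 0.2300 → 23.0 m.u.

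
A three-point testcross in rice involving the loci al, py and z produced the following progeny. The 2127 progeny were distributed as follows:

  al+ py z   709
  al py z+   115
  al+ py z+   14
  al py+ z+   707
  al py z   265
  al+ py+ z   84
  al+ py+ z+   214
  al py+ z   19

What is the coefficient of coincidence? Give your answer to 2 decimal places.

The two most frequent reciprocal classes, al+ py z and al py+ z+, are the parental types, so the F1 was al+ py z / al py+ z+.
The two rarest classes, al+ py z+ and al py+ z, are the double crossovers. Comparing them with the parentals, only the z allele has switched, so z is the middle locus and the order is py – z – al.
py–z: (199 + 33)/2127 = 0.1091; z–al: (479 + 33)/2127 = 0.2407.
Expected DCO frequency = 0.1091 × 0.2407 ≈ 0.02626; observed = 33/2127 ≈ 0.01551.
Coefficient of coincidence = 0.01551/0.02626 ≈ 0.59.

0.59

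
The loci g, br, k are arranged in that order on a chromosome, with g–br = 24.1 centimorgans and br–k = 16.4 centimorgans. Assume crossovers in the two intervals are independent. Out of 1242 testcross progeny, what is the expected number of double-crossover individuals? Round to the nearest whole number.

Map distances give recombination frequencies of 0.241 and 0.164 for the two intervals.
With no interference, expected double-crossover frequency = 0.241 × 0.164 = 0.03952.
Expected number = 0.03952 × 1242 = 49.09 ≈ 49.

49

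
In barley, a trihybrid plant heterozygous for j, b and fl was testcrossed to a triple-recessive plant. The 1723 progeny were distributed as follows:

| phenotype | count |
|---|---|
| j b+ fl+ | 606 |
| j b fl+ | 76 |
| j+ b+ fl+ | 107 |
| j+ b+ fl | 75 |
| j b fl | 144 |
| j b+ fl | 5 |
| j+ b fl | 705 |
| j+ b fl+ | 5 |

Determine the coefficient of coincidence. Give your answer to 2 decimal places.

0.41

The two most frequent reciprocal classes, j+ b fl and j b+ fl+, are the parental types, so the F1 was j+ b fl / j b+ fl+.
The two rarest classes, j+ b fl+ and j b+ fl, are the double crossovers. Comparing them with the parentals, only the fl allele has switched, so fl is the middle locus and the order is j – fl – b.
j–fl: (251 + 10)/1723 = 0.1515; fl–b: (151 + 10)/1723 = 0.0934.
Expected DCO frequency = 0.1515 × 0.0934 ≈ 0.01415; observed = 10/1723 ≈ 0.00580.
Coefficient of coincidence = 0.00580/0.01415 ≈ 0.41.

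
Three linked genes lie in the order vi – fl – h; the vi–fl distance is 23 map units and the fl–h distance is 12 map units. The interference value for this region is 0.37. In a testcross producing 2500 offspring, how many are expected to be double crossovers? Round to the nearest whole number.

Map distances give recombination frequencies of 0.230 and 0.120 for the two intervals.
With interference 0.37 (so coincidence = 0.63), expected double-crossover frequency = 0.230 × 0.120 × 0.63 = 0.01739.
Expected number = 0.01739 × 2500 = 43.47 ≈ 43.

43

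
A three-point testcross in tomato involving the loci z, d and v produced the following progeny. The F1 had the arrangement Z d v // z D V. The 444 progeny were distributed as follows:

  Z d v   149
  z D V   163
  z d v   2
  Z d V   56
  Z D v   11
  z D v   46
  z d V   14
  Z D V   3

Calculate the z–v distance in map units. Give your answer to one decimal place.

24.1 map units

The two rarest classes, z d v and Z D V, are the double crossovers. Comparing them with the parentals, only the z allele has switched, so z is the middle locus and the order is d – z – v.
Crossovers in the z–v interval produce the single-crossover classes Z d V and z D v (56 + 46 = 102) plus the double crossovers (5).
RF(z–v) = (102 + 5) / 444 = 107/444 = 0.2410 → 24.1 map units.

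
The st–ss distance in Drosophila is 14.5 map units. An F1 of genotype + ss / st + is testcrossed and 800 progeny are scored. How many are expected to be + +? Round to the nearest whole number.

A map distance of 14.5 map units corresponds to a recombination frequency of 0.145.
The F1 is + ss / st +, so + + is a recombinant gamete class with expected frequency r/2 = 0.145/2 = 0.0725.
Expected number = 0.0725 × 800 = 58.00 ≈ 58.

58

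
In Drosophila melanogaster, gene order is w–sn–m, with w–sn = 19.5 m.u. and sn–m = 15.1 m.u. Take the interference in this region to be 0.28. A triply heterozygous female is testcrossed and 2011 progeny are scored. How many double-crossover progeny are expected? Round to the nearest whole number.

43

Map distances give recombination frequencies of 0.195 and 0.151 for the two intervals.
With interference 0.28 (so coincidence = 0.72), expected double-crossover frequency = 0.195 × 0.151 × 0.72 = 0.02120.
Expected number = 0.02120 × 2011 = 42.63 ≈ 43.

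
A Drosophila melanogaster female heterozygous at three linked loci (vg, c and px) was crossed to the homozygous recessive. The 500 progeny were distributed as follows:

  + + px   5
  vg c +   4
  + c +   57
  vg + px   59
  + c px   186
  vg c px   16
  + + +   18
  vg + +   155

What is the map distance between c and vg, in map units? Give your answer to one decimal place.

The two most frequent reciprocal classes, vg + + and + c px, are the parental types, so the F1 was vg + + / + c px.
The two rarest classes, vg c + and + + px, are the double crossovers. Comparing them with the parentals, only the c allele has switched, so c is the middle locus and the order is vg – c – px.
Crossovers in the vg–c interval produce the single-crossover classes + + + and vg c px (18 + 16 = 34) plus the double crossovers (9).
RF(vg–c) = (34 + 9) / 500 = 43/500 = 0.0860 → 8.6 map units.

8.6 map units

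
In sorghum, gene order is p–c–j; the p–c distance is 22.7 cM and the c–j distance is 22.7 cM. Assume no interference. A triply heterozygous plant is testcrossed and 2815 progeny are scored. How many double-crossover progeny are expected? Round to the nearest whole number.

145

Map distances give recombination frequencies of 0.227 and 0.227 for the two intervals.
With no interference, expected double-crossover frequency = 0.227 × 0.227 = 0.05153.
Expected number = 0.05153 × 2815 = 145.05 ≈ 145.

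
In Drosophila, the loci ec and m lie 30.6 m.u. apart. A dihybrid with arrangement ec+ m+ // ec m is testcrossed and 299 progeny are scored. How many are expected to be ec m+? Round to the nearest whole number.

46

A map distance of 30.6 m.u. corresponds to a recombination frequency of 0.306.
The F1 is ec+ m+ / ec m, so ec m+ is a recombinant gamete class with expected frequency r/2 = 0.306/2 = 0.1530.
Expected number = 0.1530 × 299 = 45.75 ≈ 46.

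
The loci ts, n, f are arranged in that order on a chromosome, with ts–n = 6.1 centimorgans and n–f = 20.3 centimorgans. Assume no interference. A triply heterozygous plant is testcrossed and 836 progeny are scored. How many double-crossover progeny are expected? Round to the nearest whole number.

Map distances give recombination frequencies of 0.061 and 0.203 for the two intervals.
With no interference, expected double-crossover frequency = 0.061 × 0.203 = 0.01238.
Expected number = 0.01238 × 836 = 10.35 ≈ 10.

10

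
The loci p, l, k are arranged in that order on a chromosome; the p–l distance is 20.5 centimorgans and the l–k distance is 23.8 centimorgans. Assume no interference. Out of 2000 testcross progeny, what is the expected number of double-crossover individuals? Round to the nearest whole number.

98

Map distances give recombination frequencies of 0.205 and 0.238 for the two intervals.
With no interference, expected double-crossover frequency = 0.205 × 0.238 = 0.04879.
Expected number = 0.04879 × 2000 = 97.58 ≈ 98.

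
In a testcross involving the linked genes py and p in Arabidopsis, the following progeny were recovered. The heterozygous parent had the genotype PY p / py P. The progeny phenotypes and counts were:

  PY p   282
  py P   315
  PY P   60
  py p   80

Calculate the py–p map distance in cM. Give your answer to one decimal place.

The recombinant classes are PY P and py p: 60 + 80 = 140.
Recombination frequency = 140/737 = 0.1900 ≈ 19.0%, i.e. 19.0 cM.

19.0 cM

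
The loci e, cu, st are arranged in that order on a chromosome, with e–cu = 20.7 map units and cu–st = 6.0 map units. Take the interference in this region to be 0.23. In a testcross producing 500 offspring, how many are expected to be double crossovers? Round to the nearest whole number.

5

Map distances give recombination frequencies of 0.207 and 0.060 for the two intervals.
With interference 0.23 (so coincidence = 0.77), expected double-crossover frequency = 0.207 × 0.060 × 0.77 = 0.00956.
Expected number = 0.00956 × 500 = 4.78 ≈ 5.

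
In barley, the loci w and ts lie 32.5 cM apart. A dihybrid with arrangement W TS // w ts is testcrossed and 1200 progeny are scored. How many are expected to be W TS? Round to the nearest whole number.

A map distance of 32.5 cM corresponds to a recombination frequency of 0.325.
The F1 is W TS / w ts, so W TS is a parental gamete class with expected frequency (1 − r)/2 = 0.675/2 = 0.3375.
Expected number = 0.3375 × 1200 = 405.00 ≈ 405.

405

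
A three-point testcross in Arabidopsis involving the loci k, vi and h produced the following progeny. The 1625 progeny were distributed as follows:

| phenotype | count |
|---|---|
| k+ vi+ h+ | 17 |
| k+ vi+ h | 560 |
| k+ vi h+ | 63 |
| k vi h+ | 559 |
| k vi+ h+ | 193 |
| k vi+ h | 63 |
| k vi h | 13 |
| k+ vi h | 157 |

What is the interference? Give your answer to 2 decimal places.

The two most frequent reciprocal classes, k vi h+ and k+ vi+ h, are the parental types, so the F1 was k vi h+ / k+ vi+ h.
The two rarest classes, k vi h and k+ vi+ h+, are the double crossovers. Comparing them with the parentals, only the h allele has switched, so h is the middle locus and the order is vi – h – k.
vi–h: (350 + 30)/1625 = 0.2338; h–k: (126 + 30)/1625 = 0.0960.
Expected DCO frequency = 0.2338 × 0.0960 ≈ 0.02244; observed = 30/1625 ≈ 0.01846.
Coefficient of coincidence = 0.01846/0.02244 ≈ 0.82; interference = 1 − 0.82 = 0.18.

0.18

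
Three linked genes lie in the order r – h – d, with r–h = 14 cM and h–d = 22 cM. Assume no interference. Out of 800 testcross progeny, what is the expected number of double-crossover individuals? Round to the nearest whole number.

25

Map distances give recombination frequencies of 0.140 and 0.220 for the two intervals.
With no interference, expected double-crossover frequency = 0.140 × 0.220 = 0.03080.
Expected number = 0.03080 × 800 = 24.64 ≈ 25.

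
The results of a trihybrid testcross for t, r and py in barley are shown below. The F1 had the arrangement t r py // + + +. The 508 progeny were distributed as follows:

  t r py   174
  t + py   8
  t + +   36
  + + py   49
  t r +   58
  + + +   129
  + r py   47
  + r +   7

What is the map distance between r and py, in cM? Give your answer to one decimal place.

24.0 cM

The two rarest classes, t + py and + r +, are the double crossovers. Comparing them with the parentals, only the r allele has switched, so r is the middle locus and the order is t – r – py.
Crossovers in the r–py interval produce the single-crossover classes t r + and + + py (58 + 49 = 107) plus the double crossovers (15).
RF(r–py) = (107 + 15) / 508 = 122/508 = 0.2402 → 24.0 cM.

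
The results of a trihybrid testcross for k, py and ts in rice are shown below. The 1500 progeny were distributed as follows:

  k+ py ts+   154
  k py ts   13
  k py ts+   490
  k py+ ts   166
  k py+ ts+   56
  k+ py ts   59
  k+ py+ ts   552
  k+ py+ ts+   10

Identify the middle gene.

ts

The two most frequent reciprocal classes, k+ py+ ts and k py ts+, are the parental types, so the F1 was k+ py+ ts / k py ts+.
The two rarest classes, k+ py+ ts+ and k py ts, are the double crossovers. Comparing them with the parentals, only the ts allele has switched, so ts is the middle locus and the order is py – ts – k.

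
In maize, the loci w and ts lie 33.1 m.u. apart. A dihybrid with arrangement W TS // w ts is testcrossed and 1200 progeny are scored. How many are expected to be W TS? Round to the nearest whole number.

A map distance of 33.1 m.u. corresponds to a recombination frequency of 0.331.
The F1 is W TS / w ts, so W TS is a parental gamete class with expected frequency (1 − r)/2 = 0.669/2 = 0.3345.
Expected number = 0.3345 × 1200 = 401.40 ≈ 401.

401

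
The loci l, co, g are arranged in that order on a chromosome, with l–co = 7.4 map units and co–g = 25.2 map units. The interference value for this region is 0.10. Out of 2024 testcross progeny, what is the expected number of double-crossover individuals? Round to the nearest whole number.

Map distances give recombination frequencies of 0.074 and 0.252 for the two intervals.
With interference 0.10 (so coincidence = 0.90), expected double-crossover frequency = 0.074 × 0.252 × 0.90 = 0.01678.
Expected number = 0.01678 × 2024 = 33.97 ≈ 34.

34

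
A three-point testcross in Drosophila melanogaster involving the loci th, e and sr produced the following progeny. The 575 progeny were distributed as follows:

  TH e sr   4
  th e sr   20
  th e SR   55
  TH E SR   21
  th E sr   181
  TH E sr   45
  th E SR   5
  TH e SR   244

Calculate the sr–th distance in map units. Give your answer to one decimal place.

19.0 map units

The two most frequent reciprocal classes, th E sr and TH e SR, are the parental types, so the F1 was th E sr / TH e SR.
The two rarest classes, th E SR and TH e sr, are the double crossovers. Comparing them with the parentals, only the sr allele has switched, so sr is the middle locus and the order is th – sr – e.
Crossovers in the th–sr interval produce the single-crossover classes TH E sr and th e SR (45 + 55 = 100) plus the double crossovers (9).
RF(th–sr) = (100 + 9) / 575 = 109/575 = 0.1896 → 19.0 map units.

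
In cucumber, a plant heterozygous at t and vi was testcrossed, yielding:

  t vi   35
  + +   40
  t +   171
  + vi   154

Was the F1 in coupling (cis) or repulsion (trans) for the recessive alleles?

trans

The two most frequent classes are + vi (154) and t + (171); these are the parental (non-recombinant) types.
So the F1 carried + vi on one chromosome and t + on the other — the recessive alleles are on opposite chromosomes (trans / repulsion).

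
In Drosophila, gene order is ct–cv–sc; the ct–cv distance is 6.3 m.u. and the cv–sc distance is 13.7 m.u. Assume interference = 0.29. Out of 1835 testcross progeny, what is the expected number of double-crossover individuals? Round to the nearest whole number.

Map distances give recombination frequencies of 0.063 and 0.137 for the two intervals.
With interference 0.29 (so coincidence = 0.71), expected double-crossover frequency = 0.063 × 0.137 × 0.71 = 0.00613.
Expected number = 0.00613 × 1835 = 11.24 ≈ 11.

11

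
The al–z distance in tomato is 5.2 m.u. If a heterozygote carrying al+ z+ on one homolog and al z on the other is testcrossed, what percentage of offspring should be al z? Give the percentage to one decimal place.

47.4%

A map distance of 5.2 m.u. corresponds to a recombination frequency of 0.052.
The F1 is al+ z+ / al z, so al z is a parental gamete class with expected frequency (1 − r)/2 = 0.948/2 = 0.4740.
That is 0.4740 = 47.4% of the progeny.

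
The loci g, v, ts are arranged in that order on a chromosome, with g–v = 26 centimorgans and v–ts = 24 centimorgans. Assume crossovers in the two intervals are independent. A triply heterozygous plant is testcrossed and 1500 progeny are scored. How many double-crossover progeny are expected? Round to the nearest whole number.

94

Map distances give recombination frequencies of 0.260 and 0.240 for the two intervals.
With no interference, expected double-crossover frequency = 0.260 × 0.240 = 0.06240.
Expected number = 0.06240 × 1500 = 93.60 ≈ 94.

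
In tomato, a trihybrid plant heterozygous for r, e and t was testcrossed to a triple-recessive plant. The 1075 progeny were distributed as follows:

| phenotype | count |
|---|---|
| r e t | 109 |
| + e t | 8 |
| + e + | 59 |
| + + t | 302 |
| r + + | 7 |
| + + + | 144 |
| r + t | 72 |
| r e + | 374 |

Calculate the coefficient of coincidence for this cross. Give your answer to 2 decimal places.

The two most frequent reciprocal classes, + + t and r e +, are the parental types, so the F1 was + + t / r e +.
The two rarest classes, + e t and r + +, are the double crossovers. Comparing them with the parentals, only the e allele has switched, so e is the middle locus and the order is r – e – t.
r–e: (131 + 15)/1075 = 0.1358; e–t: (253 + 15)/1075 = 0.2493.
Expected DCO frequency = 0.1358 × 0.2493 ≈ 0.03385; observed = 15/1075 ≈ 0.01395.
Coefficient of coincidence = 0.01395/0.03385 ≈ 0.41.

0.41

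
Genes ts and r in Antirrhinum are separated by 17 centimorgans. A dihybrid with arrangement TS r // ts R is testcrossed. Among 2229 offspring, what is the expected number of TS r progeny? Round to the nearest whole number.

925

A map distance of 17 centimorgans corresponds to a recombination frequency of 0.170.
The F1 is TS r / ts R, so TS r is a parental gamete class with expected frequency (1 − r)/2 = 0.830/2 = 0.4150.
Expected number = 0.4150 × 2229 = 925.03 ≈ 925.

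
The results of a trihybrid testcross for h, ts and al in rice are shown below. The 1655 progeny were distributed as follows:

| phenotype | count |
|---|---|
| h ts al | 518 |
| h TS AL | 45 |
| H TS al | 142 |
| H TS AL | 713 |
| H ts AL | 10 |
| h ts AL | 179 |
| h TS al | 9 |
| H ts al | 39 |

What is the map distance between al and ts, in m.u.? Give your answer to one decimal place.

The two most frequent reciprocal classes, h ts al and H TS AL, are the parental types, so the F1 was h ts al / H TS AL.
The two rarest classes, h TS al and H ts AL, are the double crossovers. Comparing them with the parentals, only the ts allele has switched, so ts is the middle locus and the order is al – ts – h.
Crossovers in the al–ts interval produce the single-crossover classes h ts AL and H TS al (179 + 142 = 321) plus the double crossovers (19).
RF(al–ts) = (321 + 19) / 1655 = 340/1655 = 0.2054 → 20.5 m.u.

20.5 m.u.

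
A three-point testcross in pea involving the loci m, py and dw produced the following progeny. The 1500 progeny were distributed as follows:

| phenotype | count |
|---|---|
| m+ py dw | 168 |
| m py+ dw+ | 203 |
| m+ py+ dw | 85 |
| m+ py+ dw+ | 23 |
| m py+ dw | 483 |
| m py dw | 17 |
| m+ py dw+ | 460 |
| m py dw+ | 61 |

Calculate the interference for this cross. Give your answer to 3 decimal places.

0.215

The two most frequent reciprocal classes, m py+ dw and m+ py dw+, are the parental types, so the F1 was m py+ dw / m+ py dw+.
The two rarest classes, m py dw and m+ py+ dw+, are the double crossovers. Comparing them with the parentals, only the py allele has switched, so py is the middle locus and the order is m – py – dw.
m–py: (146 + 40)/1500 = 0.1240; py–dw: (371 + 40)/1500 = 0.2740.
Expected DCO frequency = 0.1240 × 0.2740 ≈ 0.03398; observed = 40/1500 ≈ 0.02667.
Coefficient of coincidence = 0.02667/0.03398 ≈ 0.785; interference = 1 − 0.785 = 0.215.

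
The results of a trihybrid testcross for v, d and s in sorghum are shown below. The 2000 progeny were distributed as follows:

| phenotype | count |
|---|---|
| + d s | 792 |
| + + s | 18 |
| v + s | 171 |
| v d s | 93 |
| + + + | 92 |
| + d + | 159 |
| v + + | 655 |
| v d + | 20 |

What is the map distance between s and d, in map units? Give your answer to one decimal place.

18.4 map units

The two most frequent reciprocal classes, v + + and + d s, are the parental types, so the F1 was v + + / + d s.
The two rarest classes, v d + and + + s, are the double crossovers. Comparing them with the parentals, only the d allele has switched, so d is the middle locus and the order is v – d – s.
Crossovers in the d–s interval produce the single-crossover classes v + s and + d + (171 + 159 = 330) plus the double crossovers (38).
RF(d–s) = (330 + 38) / 2000 = 368/2000 = 0.1840 → 18.4 map units.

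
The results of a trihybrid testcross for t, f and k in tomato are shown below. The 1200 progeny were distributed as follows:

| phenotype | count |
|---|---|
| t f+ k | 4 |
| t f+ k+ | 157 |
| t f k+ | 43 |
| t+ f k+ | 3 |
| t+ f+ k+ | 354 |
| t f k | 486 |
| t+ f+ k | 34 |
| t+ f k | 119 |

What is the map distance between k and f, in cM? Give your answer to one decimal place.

7.0 cM

The two most frequent reciprocal classes, t f k and t+ f+ k+, are the parental types, so the F1 was t f k / t+ f+ k+.
The two rarest classes, t f+ k and t+ f k+, are the double crossovers. Comparing them with the parentals, only the f allele has switched, so f is the middle locus and the order is t – f – k.
Crossovers in the f–k interval produce the single-crossover classes t f k+ and t+ f+ k (43 + 34 = 77) plus the double crossovers (7).
RF(f–k) = (77 + 7) / 1200 = 84/1200 = 0.0700 → 7.0 cM.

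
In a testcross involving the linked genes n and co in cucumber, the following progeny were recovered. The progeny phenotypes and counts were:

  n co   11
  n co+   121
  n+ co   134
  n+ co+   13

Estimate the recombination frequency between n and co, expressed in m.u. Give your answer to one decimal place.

The two most frequent classes, n+ co (134) and n co+ (121), are the parental types, so the F1 was n+ co / n co+.
The recombinant classes are n+ co+ and n co: 13 + 11 = 24.
Recombination frequency = 24/279 = 0.0860 ≈ 8.6%, i.e. 8.6 m.u.

8.6 m.u.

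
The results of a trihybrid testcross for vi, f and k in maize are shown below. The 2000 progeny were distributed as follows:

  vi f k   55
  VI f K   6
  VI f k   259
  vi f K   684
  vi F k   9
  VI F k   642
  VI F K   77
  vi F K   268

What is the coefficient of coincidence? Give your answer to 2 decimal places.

0.38

The two most frequent reciprocal classes, VI F k and vi f K, are the parental types, so the F1 was VI F k / vi f K.
The two rarest classes, vi F k and VI f K, are the double crossovers. Comparing them with the parentals, only the vi allele has switched, so vi is the middle locus and the order is f – vi – k.
f–vi: (527 + 15)/2000 = 0.2710; vi–k: (132 + 15)/2000 = 0.0735.
Expected DCO frequency = 0.2710 × 0.0735 ≈ 0.01992; observed = 15/2000 ≈ 0.00750.
Coefficient of coincidence = 0.00750/0.01992 ≈ 0.38.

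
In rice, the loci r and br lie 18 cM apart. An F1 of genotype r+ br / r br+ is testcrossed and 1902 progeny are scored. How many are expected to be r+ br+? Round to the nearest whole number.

A map distance of 18 cM corresponds to a recombination frequency of 0.180.
The F1 is r+ br / r br+, so r+ br+ is a recombinant gamete class with expected frequency r/2 = 0.180/2 = 0.0900.
Expected number = 0.0900 × 1902 = 171.18 ≈ 171.

171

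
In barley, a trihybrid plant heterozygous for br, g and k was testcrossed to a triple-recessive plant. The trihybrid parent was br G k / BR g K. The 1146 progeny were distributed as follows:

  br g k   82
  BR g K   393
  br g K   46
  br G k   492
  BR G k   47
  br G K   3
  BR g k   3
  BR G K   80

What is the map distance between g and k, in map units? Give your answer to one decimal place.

14.7 map units

The two rarest classes, br G K and BR g k, are the double crossovers. Comparing them with the parentals, only the k allele has switched, so k is the middle locus and the order is g – k – br.
Crossovers in the g–k interval produce the single-crossover classes br g k and BR G K (82 + 80 = 162) plus the double crossovers (6).
RF(g–k) = (162 + 6) / 1146 = 168/1146 = 0.1466 → 14.7 map units.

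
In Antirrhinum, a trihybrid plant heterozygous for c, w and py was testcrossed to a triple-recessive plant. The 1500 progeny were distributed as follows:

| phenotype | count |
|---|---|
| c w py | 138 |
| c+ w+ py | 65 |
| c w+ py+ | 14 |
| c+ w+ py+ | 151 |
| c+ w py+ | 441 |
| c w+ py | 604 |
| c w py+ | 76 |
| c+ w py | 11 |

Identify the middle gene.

The two most frequent reciprocal classes, c w+ py and c+ w py+, are the parental types, so the F1 was c w+ py / c+ w py+.
The two rarest classes, c w+ py+ and c+ w py, are the double crossovers. Comparing them with the parentals, only the py allele has switched, so py is the middle locus and the order is c – py – w.

py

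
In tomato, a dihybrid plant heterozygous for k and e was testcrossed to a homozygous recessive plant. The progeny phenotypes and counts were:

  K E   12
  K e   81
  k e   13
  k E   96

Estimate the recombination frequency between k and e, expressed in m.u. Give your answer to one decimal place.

The two most frequent classes, K e (81) and k E (96), are the parental types, so the F1 was K e / k E.
The recombinant classes are K E and k e: 12 + 13 = 25.
Recombination frequency = 25/202 = 0.1238 ≈ 12.4%, i.e. 12.4 m.u.

12.4 m.u.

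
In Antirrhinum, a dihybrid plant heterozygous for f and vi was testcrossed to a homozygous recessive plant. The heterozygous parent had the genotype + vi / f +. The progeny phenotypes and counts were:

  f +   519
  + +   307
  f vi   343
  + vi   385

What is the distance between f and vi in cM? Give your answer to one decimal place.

The recombinant classes are + + and f vi: 307 + 343 = 650.
Recombination frequency = 650/1554 = 0.4183 ≈ 41.8%, i.e. 41.8 cM.

41.8 cM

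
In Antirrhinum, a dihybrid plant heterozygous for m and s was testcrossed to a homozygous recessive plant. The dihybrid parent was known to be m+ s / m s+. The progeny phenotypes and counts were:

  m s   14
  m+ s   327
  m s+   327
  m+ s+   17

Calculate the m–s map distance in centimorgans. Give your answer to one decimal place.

4.5 centimorgans

The recombinant classes are m+ s+ and m s: 17 + 14 = 31.
Recombination frequency = 31/685 = 0.0453 ≈ 4.5%, i.e. 4.5 centimorgans.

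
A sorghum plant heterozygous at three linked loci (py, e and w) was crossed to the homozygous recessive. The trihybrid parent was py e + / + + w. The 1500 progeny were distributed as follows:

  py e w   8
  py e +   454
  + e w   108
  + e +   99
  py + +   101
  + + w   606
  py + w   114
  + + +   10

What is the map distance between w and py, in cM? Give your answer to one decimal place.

15.4 cM

The two rarest classes, py e w and + + +, are the double crossovers. Comparing them with the parentals, only the w allele has switched, so w is the middle locus and the order is e – w – py.
Crossovers in the w–py interval produce the single-crossover classes + e + and py + w (99 + 114 = 213) plus the double crossovers (18).
RF(w–py) = (213 + 18) / 1500 = 231/1500 = 0.1540 → 15.4 cM.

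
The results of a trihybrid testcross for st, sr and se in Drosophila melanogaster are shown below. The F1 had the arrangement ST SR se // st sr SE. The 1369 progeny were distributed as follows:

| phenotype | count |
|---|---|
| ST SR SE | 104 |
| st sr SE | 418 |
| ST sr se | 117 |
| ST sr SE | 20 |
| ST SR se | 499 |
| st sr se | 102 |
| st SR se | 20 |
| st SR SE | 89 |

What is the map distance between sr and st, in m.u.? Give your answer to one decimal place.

18.0 m.u.

The two rarest classes, st SR se and ST sr SE, are the double crossovers. Comparing them with the parentals, only the st allele has switched, so st is the middle locus and the order is sr – st – se.
Crossovers in the sr–st interval produce the single-crossover classes ST sr se and st SR SE (117 + 89 = 206) plus the double crossovers (40).
RF(sr–st) = (206 + 40) / 1369 = 246/1369 = 0.1797 → 18.0 m.u.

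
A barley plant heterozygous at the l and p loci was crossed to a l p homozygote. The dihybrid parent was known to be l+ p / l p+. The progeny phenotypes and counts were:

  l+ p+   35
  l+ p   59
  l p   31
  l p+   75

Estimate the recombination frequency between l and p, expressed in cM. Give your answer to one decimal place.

The recombinant classes are l+ p+ and l p: 35 + 31 = 66.
Recombination frequency = 66/200 = 0.3300 ≈ 33.0%, i.e. 33.0 cM.

33.0 cM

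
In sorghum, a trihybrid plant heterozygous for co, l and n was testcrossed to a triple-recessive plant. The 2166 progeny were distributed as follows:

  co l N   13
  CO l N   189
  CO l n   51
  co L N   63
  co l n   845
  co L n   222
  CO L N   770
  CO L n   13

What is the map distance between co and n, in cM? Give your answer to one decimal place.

The two most frequent reciprocal classes, CO L N and co l n, are the parental types, so the F1 was CO L N / co l n.
The two rarest classes, CO L n and co l N, are the double crossovers. Comparing them with the parentals, only the n allele has switched, so n is the middle locus and the order is co – n – l.
Crossovers in the co–n interval produce the single-crossover classes co L N and CO l n (63 + 51 = 114) plus the double crossovers (26).
RF(co–n) = (114 + 26) / 2166 = 140/2166 = 0.0646 → 6.5 cM.

6.5 cM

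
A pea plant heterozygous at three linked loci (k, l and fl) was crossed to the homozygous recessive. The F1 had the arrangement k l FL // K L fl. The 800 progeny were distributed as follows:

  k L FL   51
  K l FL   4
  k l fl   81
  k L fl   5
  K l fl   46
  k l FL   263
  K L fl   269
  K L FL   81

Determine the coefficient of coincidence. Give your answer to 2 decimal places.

The two rarest classes, K l FL and k L fl, are the double crossovers. Comparing them with the parentals, only the k allele has switched, so k is the middle locus and the order is l – k – fl.
l–k: (97 + 9)/800 = 0.1325; k–fl: (162 + 9)/800 = 0.2137.
Expected DCO frequency = 0.1325 × 0.2137 ≈ 0.02832; observed = 9/800 ≈ 0.01125.
Coefficient of coincidence = 0.01125/0.02832 ≈ 0.40.

0.40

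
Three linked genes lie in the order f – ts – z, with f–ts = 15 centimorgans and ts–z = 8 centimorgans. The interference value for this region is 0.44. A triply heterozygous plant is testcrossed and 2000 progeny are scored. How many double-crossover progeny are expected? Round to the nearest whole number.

13

Map distances give recombination frequencies of 0.150 and 0.080 for the two intervals.
With interference 0.44 (so coincidence = 0.56), expected double-crossover frequency = 0.150 × 0.080 × 0.56 = 0.00672.
Expected number = 0.00672 × 2000 = 13.44 ≈ 13.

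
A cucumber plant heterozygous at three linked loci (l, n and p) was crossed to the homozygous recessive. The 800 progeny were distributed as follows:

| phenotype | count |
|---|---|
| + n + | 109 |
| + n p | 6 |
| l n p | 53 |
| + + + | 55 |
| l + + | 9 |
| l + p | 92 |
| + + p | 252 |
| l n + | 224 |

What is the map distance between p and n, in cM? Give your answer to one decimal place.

The two most frequent reciprocal classes, + + p and l n +, are the parental types, so the F1 was + + p / l n +.
The two rarest classes, + n p and l + +, are the double crossovers. Comparing them with the parentals, only the n allele has switched, so n is the middle locus and the order is l – n – p.
Crossovers in the n–p interval produce the single-crossover classes + + + and l n p (55 + 53 = 108) plus the double crossovers (15).
RF(n–p) = (108 + 15) / 800 = 123/800 = 0.1537 → 15.4 cM.

15.4 cM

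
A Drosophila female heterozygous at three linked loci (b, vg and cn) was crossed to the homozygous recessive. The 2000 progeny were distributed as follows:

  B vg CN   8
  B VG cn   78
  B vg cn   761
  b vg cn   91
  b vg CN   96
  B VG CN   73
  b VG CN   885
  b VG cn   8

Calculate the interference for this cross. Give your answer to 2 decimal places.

The two most frequent reciprocal classes, b VG CN and B vg cn, are the parental types, so the F1 was b VG CN / B vg cn.
The two rarest classes, b VG cn and B vg CN, are the double crossovers. Comparing them with the parentals, only the cn allele has switched, so cn is the middle locus and the order is vg – cn – b.
vg–cn: (174 + 16)/2000 = 0.0950; cn–b: (164 + 16)/2000 = 0.0900.
Expected DCO frequency = 0.0950 × 0.0900 ≈ 0.00855; observed = 16/2000 ≈ 0.00800.
Coefficient of coincidence = 0.00800/0.00855 ≈ 0.94; interference = 1 − 0.94 = 0.06.

0.06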